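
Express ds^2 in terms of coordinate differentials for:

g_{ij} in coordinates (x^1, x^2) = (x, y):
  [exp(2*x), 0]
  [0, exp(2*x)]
ds^2 = g_{ij} dx^i dx^j; only the non-zero components contribute.
ds^2 = exp(2*x) dx^2 + exp(2*x) dy^2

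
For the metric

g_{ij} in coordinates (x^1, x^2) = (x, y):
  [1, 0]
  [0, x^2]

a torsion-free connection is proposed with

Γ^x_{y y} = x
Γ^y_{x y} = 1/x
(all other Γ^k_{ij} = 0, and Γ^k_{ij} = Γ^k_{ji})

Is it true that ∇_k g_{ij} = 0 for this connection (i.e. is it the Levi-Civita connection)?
Using ∇_k g_{ij} = ∂_k g_{ij} - Γ^m_{ki} g_{mj} - Γ^m_{kj} g_{im}:
∇_y g_{xy} = (0) - (x) - (x) = -2*x ≠ 0
So the connection is not metric compatible (it is not the Levi-Civita connection).
No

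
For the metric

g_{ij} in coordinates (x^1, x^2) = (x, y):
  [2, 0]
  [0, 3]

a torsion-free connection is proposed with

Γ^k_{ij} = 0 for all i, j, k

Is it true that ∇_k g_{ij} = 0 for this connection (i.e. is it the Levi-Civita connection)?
Using ∇_k g_{ij} = ∂_k g_{ij} - Γ^m_{ki} g_{mj} - Γ^m_{kj} g_{im}:
e.g. ∇_y g_{xy} = (0) - (0) - (0) = 0
Every component ∇_k g_{ij} vanishes: the connection is metric compatible.
Yes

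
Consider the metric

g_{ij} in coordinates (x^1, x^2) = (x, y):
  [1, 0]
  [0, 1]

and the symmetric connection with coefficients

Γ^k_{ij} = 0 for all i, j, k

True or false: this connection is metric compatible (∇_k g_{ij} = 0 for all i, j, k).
Using ∇_k g_{ij} = ∂_k g_{ij} - Γ^m_{ki} g_{mj} - Γ^m_{kj} g_{im}:
e.g. ∇_x g_{xy} = (0) - (0) - (0) = 0
Every component ∇_k g_{ij} vanishes: the connection is metric compatible.
True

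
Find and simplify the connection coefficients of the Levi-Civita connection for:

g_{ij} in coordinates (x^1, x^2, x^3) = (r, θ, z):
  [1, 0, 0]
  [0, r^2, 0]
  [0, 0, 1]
Using Γ^k_{ij} = (1/2) g^{km} (∂_i g_{mj} + ∂_j g_{mi} - ∂_m g_{ij}); the metric is diagonal, so only the m = k term contributes.
Non-zero symbols (using the symmetry Γ^k_{ij} = Γ^k_{ji}):
Γ^r_{θ θ} = (1/2) g^{rr} (∂_θ g_{rθ} + ∂_θ g_{rθ} - ∂_r g_{θθ}) = (1/2)(1)((0) + (0) - (2*r)) = -r
Γ^θ_{r θ} = (1/2) g^{θθ} (∂_r g_{θθ} + ∂_θ g_{θr} - ∂_θ g_{rθ}) = (1/2)(1/r^2)((2*r) + (0) - (0)) = 1/r
All other Christoffel symbols are zero.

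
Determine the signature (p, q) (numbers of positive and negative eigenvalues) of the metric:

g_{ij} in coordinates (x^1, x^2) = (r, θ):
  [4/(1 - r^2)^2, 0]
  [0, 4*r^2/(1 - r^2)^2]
The metric is diagonal, so its eigenvalues are the diagonal entries: 4/(1 - r^2)^2, 4*r^2/(1 - r^2)^2 (at a generic point, where coordinate-dependent entries are positive).
2 positive, 0 negative.
(2, 0) - Riemannian (positive definite)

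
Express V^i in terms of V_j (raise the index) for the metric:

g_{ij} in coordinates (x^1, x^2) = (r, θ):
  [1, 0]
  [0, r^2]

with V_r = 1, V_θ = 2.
Inverse metric (diagonal): g^{rr} = 1, g^{θθ} = 1/r^2
V^i = g^{ij} V_j:
V^r = (1)(1) + (0)(2) = 1
V^θ = (0)(1) + (1/r^2)(2) = 2/r^2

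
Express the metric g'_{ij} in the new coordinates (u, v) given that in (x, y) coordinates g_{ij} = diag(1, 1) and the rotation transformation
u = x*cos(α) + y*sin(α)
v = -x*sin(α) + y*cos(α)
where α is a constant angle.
Invert the transformation: x = u*cos(α) - v*sin(α), y = u*sin(α) + v*cos(α)
g'_{ij} = (∂x^k/∂x'^i)(∂x^l/∂x'^j) g_{kl}; with g_{kl} = δ_{kl} this is Σ_k (∂x^k/∂x'^i)(∂x^k/∂x'^j).
Jacobian: ∂x/∂u = cos(α), ∂x/∂v = -sin(α), ∂y/∂u = sin(α), ∂y/∂v = cos(α)
g'_{uu} = (cos(α))(cos(α)) + (sin(α))(sin(α)) = 1
g'_{uv} = (cos(α))(-sin(α)) + (sin(α))(cos(α)) = 0
g'_{vv} = (-sin(α))(-sin(α)) + (cos(α))(cos(α)) = 1
g'_{ij} = diag(1, 1)
The Euclidean metric is invariant under rotations.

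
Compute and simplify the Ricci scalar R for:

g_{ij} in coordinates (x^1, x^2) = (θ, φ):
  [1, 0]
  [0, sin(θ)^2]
Non-zero Christoffel symbols (Γ^k_{ij} = Γ^k_{ji}):
Γ^θ_{φ φ} = -sin(2*θ)/2
Γ^φ_{θ φ} = 1/tan(θ)
Ricci tensor (R_{ij} = R^k_{ikj}): R_{θθ} = 1, R_{θφ} = 0, R_{φφ} = sin(θ)^2
Inverse metric: g^{θθ} = 1, g^{φφ} = 1/sin(θ)^2
R = g^{ij} R_{ij} = (1)(1) + (1/sin(θ)^2)(sin(θ)^2) = 2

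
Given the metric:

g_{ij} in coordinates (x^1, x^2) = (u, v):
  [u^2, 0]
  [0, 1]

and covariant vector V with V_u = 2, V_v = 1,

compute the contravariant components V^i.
Inverse metric (diagonal): g^{uu} = 1/u^2, g^{vv} = 1
V^i = g^{ij} V_j:
V^u = (1/u^2)(2) + (0)(1) = 2/u^2
V^v = (0)(2) + (1)(1) = 1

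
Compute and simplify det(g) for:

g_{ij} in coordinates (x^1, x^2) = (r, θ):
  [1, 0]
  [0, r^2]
For a 2×2 metric: det(g) = g_{11}·g_{22} - g_{12}·g_{21}
= (1)·(r^2) - (0)·(0)
= r^2 - 0
det(g) = r^2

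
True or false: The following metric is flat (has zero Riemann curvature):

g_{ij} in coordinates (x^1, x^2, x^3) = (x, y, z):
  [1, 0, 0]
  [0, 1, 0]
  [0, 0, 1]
All metric components are constant, so every Christoffel symbol vanishes and R^i_{jkl} = 0.
True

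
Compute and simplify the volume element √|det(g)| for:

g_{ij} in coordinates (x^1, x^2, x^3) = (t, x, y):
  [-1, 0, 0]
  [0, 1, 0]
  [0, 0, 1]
det(g) = -1
√|det(g)| = 1
Volume element: dV = 1 dt dx dy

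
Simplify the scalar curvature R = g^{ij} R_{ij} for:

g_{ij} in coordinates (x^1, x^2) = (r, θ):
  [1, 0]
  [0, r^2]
Non-zero Christoffel symbols (Γ^k_{ij} = Γ^k_{ji}):
Γ^r_{θ θ} = -r
Γ^θ_{r θ} = 1/r
Ricci tensor (R_{ij} = R^k_{ikj}): R_{rr} = 0, R_{rθ} = 0, R_{θθ} = 0
Inverse metric: g^{rr} = 1, g^{θθ} = 1/r^2
R = g^{ij} R_{ij} = (1)(0) + (1/r^2)(0) = 0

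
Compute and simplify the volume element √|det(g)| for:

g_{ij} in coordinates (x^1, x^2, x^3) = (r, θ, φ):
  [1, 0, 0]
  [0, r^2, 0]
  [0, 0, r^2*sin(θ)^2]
det(g) = r^4*sin(θ)^2
√|det(g)| = r^2*sin(θ) (taking 0 < θ < π so that |sin(θ)| = sin(θ))
Volume element: dV = r^2*sin(θ) dr dθ dφ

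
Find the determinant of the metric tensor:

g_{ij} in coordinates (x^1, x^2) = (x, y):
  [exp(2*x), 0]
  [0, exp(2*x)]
For a 2×2 metric: det(g) = g_{11}·g_{22} - g_{12}·g_{21}
= (exp(2*x))·(exp(2*x)) - (0)·(0)
= exp(4*x) - 0
det(g) = exp(4*x)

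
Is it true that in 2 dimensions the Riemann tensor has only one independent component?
The number of independent components is n^2(n^2-1)/12 = 4·3/12 = 1 for n = 2 (e.g. R_{1212}).
Yes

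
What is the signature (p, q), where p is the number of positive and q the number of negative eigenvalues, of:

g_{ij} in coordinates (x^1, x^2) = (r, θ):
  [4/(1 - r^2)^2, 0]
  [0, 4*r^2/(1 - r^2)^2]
The metric is diagonal, so its eigenvalues are the diagonal entries: 4/(1 - r^2)^2, 4*r^2/(1 - r^2)^2 (at a generic point, where coordinate-dependent entries are positive).
2 positive, 0 negative.
(2, 0) - Riemannian (positive definite)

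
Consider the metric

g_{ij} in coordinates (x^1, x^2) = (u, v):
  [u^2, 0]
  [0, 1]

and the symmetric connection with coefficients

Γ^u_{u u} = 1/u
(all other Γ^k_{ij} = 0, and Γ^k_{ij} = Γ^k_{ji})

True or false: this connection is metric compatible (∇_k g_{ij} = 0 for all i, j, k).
Using ∇_k g_{ij} = ∂_k g_{ij} - Γ^m_{ki} g_{mj} - Γ^m_{kj} g_{im}:
e.g. ∇_u g_{uu} = (2*u) - (u) - (u) = 0
Every component ∇_k g_{ij} vanishes: the connection is metric compatible.
True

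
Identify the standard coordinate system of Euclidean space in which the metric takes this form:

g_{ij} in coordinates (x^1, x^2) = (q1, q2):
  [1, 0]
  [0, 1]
All components are constant and the metric is the identity, i.e. orthonormal rectilinear coordinates.
Cartesian (2D) coordinates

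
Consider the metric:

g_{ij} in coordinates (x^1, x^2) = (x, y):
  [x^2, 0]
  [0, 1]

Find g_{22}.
With x^1 = x, x^2 = y, g_{22} = g_{yy} is the row-2, column-2 entry of the matrix.
g_{22} = 1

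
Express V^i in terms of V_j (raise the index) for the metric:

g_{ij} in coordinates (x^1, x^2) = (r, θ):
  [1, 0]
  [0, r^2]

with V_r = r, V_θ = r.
Inverse metric (diagonal): g^{rr} = 1, g^{θθ} = 1/r^2
V^i = g^{ij} V_j:
V^r = (1)(r) + (0)(r) = r
V^θ = (0)(r) + (1/r^2)(r) = 1/r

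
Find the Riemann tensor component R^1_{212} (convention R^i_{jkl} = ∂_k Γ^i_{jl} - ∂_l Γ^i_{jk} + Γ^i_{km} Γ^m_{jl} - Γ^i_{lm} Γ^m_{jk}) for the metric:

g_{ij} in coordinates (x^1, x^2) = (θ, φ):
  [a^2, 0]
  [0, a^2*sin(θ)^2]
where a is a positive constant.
Non-zero Christoffel symbols (Γ^k_{ij} = Γ^k_{ji}):
Γ^θ_{φ φ} = -sin(2*θ)/2
Γ^φ_{θ φ} = 1/tan(θ)
R^θ_{φ θ φ} = ∂_θ Γ^θ_{φ φ} - ∂_φ Γ^θ_{φ θ} + Γ^θ_{θ m} Γ^m_{φ φ} - Γ^θ_{φ m} Γ^m_{φ θ}
  = (-cos(2*θ)) - (0) + (0) - (-cos(θ)^2) = sin(θ)^2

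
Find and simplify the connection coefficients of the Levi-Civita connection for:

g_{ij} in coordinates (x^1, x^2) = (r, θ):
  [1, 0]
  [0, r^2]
Using Γ^k_{ij} = (1/2) g^{km} (∂_i g_{mj} + ∂_j g_{mi} - ∂_m g_{ij}); the metric is diagonal, so only the m = k term contributes.
Non-zero symbols (using the symmetry Γ^k_{ij} = Γ^k_{ji}):
Γ^r_{θ θ} = (1/2) g^{rr} (∂_θ g_{rθ} + ∂_θ g_{rθ} - ∂_r g_{θθ}) = (1/2)(1)((0) + (0) - (2*r)) = -r
Γ^θ_{r θ} = (1/2) g^{θθ} (∂_r g_{θθ} + ∂_θ g_{θr} - ∂_θ g_{rθ}) = (1/2)(1/r^2)((2*r) + (0) - (0)) = 1/r
All other Christoffel symbols are zero.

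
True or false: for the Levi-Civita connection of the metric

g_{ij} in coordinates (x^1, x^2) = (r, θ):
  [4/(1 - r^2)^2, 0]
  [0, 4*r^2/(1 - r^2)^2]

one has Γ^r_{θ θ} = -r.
Γ^r_{θ θ} = (1/2) g^{rr} (∂_θ g_{rθ} + ∂_θ g_{rθ} - ∂_r g_{θθ}) = (1/2)((1 - r^2)^2/4)((0) + (0) - (-8*(r^3 + r)/(r^2 - 1)^3)) = (r^3 + r)/(r^2 - 1)
This differs from the proposed value -r.
False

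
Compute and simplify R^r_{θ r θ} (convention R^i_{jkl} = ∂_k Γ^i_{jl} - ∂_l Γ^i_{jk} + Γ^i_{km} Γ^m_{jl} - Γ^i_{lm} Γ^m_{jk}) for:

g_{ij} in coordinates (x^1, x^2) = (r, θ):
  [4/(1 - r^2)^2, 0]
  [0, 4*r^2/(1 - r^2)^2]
Non-zero Christoffel symbols (Γ^k_{ij} = Γ^k_{ji}):
Γ^r_{r r} = 2*r/(1 - r^2)
Γ^r_{θ θ} = (r^3 + r)/(r^2 - 1)
Γ^θ_{r θ} = (-r^2 - 1)/(r^3 - r)
R^r_{θ r θ} = ∂_r Γ^r_{θ θ} - ∂_θ Γ^r_{θ r} + Γ^r_{r m} Γ^m_{θ θ} - Γ^r_{θ m} Γ^m_{θ r}
  = ((r^4 - 4*r^2 - 1)/(r^2 - 1)^2) - (0) + (-2*r^2*(r^2 + 1)/(r^2 - 1)^2) - (-(r^2 + 1)^2/(r^2 - 1)^2) = -4*r^2/(r^2 - 1)^2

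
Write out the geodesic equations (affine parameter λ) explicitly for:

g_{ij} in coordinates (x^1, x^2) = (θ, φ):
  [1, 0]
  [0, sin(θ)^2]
Geodesic equation: d^2x^k/dλ^2 + Γ^k_{ij} (dx^i/dλ)(dx^j/dλ) = 0.
Non-zero Christoffel symbols:
Γ^θ_{φ φ} = -sin(2*θ)/2
Γ^φ_{θ φ} = 1/tan(θ)
Substituting (the symmetric pair Γ^k_{ij}, Γ^k_{ji} combines into a factor 2):
d^2θ/dλ^2 - (sin(2*θ)/2) (dφ/dλ)^2 = 0
d^2φ/dλ^2 + (2/tan(θ)) (dθ/dλ)(dφ/dλ) = 0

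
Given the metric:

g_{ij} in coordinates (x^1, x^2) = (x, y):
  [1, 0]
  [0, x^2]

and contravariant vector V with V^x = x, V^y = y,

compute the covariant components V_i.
V_i = g_{ij} V^j:
V_x = (1)(x) + (0)(y) = x
V_y = (0)(x) + (x^2)(y) = x^2*y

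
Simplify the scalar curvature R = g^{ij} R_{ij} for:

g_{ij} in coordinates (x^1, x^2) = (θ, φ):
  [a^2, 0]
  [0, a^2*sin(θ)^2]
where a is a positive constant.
Non-zero Christoffel symbols (Γ^k_{ij} = Γ^k_{ji}):
Γ^θ_{φ φ} = -sin(2*θ)/2
Γ^φ_{θ φ} = 1/tan(θ)
Ricci tensor (R_{ij} = R^k_{ikj}): R_{θθ} = 1, R_{θφ} = 0, R_{φφ} = sin(θ)^2
Inverse metric: g^{θθ} = 1/a^2, g^{φφ} = 1/(a^2*sin(θ)^2)
R = g^{ij} R_{ij} = (1/a^2)(1) + (1/(a^2*sin(θ)^2))(sin(θ)^2) = 2/a^2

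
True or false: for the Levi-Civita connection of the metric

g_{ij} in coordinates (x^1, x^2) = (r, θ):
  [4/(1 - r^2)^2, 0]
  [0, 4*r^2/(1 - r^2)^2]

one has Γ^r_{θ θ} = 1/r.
Γ^r_{θ θ} = (1/2) g^{rr} (∂_θ g_{rθ} + ∂_θ g_{rθ} - ∂_r g_{θθ}) = (1/2)((1 - r^2)^2/4)((0) + (0) - (-8*(r^3 + r)/(r^2 - 1)^3)) = (r^3 + r)/(r^2 - 1)
This differs from the proposed value 1/r.
False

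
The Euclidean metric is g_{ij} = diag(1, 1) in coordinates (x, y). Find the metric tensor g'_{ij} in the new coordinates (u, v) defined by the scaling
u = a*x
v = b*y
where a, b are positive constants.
Invert the transformation: x = u/a, y = v/b
g'_{ij} = (∂x^k/∂x'^i)(∂x^l/∂x'^j) g_{kl}; with g_{kl} = δ_{kl} this is Σ_k (∂x^k/∂x'^i)(∂x^k/∂x'^j).
Jacobian: ∂x/∂u = 1/a, ∂x/∂v = 0, ∂y/∂u = 0, ∂y/∂v = 1/b
g'_{uu} = (1/a)(1/a) + (0)(0) = 1/a^2
g'_{uv} = (1/a)(0) + (0)(1/b) = 0
g'_{vv} = (0)(0) + (1/b)(1/b) = 1/b^2
g'_{ij} = diag(1/a^2, 1/b^2)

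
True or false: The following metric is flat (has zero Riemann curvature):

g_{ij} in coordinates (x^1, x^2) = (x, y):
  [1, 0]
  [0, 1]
All metric components are constant, so every Christoffel symbol vanishes and R^i_{jkl} = 0.
True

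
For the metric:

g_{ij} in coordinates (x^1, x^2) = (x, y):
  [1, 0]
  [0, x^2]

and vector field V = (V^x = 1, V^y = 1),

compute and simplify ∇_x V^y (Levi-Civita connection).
Non-zero Christoffel symbols:
Γ^x_{y y} = -x
Γ^y_{x y} = 1/x
∇_x V^y = ∂_x V^y + Γ^y_{x j} V^j
  = (0) + (0)(1) + (1/x)(1)
  = 1/x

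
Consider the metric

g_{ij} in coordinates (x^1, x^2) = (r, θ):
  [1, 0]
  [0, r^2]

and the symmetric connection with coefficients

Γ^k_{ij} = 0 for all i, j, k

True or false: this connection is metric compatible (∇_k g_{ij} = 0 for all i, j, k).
Using ∇_k g_{ij} = ∂_k g_{ij} - Γ^m_{ki} g_{mj} - Γ^m_{kj} g_{im}:
∇_r g_{θθ} = (2*r) - (0) - (0) = 2*r ≠ 0
So the connection is not metric compatible (it is not the Levi-Civita connection).
False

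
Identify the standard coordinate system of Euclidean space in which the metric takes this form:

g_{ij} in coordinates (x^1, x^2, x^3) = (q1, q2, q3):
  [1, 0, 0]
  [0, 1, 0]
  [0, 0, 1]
All components are constant and the metric is the identity, i.e. orthonormal rectilinear coordinates.
Cartesian (3D) coordinates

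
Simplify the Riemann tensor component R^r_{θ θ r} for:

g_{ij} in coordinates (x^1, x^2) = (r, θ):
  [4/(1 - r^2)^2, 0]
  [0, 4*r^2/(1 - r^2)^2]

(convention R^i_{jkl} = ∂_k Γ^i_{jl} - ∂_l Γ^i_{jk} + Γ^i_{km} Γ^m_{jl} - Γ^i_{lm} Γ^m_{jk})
Non-zero Christoffel symbols (Γ^k_{ij} = Γ^k_{ji}):
Γ^r_{r r} = 2*r/(1 - r^2)
Γ^r_{θ θ} = (r^3 + r)/(r^2 - 1)
Γ^θ_{r θ} = (-r^2 - 1)/(r^3 - r)
R^r_{θ θ r} = ∂_θ Γ^r_{θ r} - ∂_r Γ^r_{θ θ} + Γ^r_{θ m} Γ^m_{θ r} - Γ^r_{r m} Γ^m_{θ θ}
  = (0) - ((r^4 - 4*r^2 - 1)/(r^2 - 1)^2) + (-(r^2 + 1)^2/(r^2 - 1)^2) - (-2*r^2*(r^2 + 1)/(r^2 - 1)^2) = 4*r^2/(r^2 - 1)^2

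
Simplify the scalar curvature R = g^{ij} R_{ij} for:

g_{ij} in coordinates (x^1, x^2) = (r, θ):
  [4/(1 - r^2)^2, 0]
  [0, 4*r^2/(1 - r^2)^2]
Non-zero Christoffel symbols (Γ^k_{ij} = Γ^k_{ji}):
Γ^r_{r r} = 2*r/(1 - r^2)
Γ^r_{θ θ} = (r^3 + r)/(r^2 - 1)
Γ^θ_{r θ} = (-r^2 - 1)/(r^3 - r)
Ricci tensor (R_{ij} = R^k_{ikj}): R_{rr} = -4/(r^2 - 1)^2, R_{rθ} = 0, R_{θθ} = -4*r^2/(r^2 - 1)^2
Inverse metric: g^{rr} = (1 - r^2)^2/4, g^{θθ} = (1 - r^2)^2/(4*r^2)
R = g^{ij} R_{ij} = ((1 - r^2)^2/4)(-4/(r^2 - 1)^2) + ((1 - r^2)^2/(4*r^2))(-4*r^2/(r^2 - 1)^2) = -2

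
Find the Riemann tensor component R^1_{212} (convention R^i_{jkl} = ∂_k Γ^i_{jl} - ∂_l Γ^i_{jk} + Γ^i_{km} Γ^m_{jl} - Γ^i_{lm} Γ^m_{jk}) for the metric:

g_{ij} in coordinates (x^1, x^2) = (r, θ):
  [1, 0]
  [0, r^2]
Non-zero Christoffel symbols (Γ^k_{ij} = Γ^k_{ji}):
Γ^r_{θ θ} = -r
Γ^θ_{r θ} = 1/r
R^r_{θ r θ} = ∂_r Γ^r_{θ θ} - ∂_θ Γ^r_{θ r} + Γ^r_{r m} Γ^m_{θ θ} - Γ^r_{θ m} Γ^m_{θ r}
  = (-1) - (0) + (0) - (-1) = 0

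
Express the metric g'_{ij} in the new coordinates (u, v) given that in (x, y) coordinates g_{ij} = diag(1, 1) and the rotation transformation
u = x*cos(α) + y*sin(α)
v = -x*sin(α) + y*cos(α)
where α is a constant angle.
Invert the transformation: x = u*cos(α) - v*sin(α), y = u*sin(α) + v*cos(α)
g'_{ij} = (∂x^k/∂x'^i)(∂x^l/∂x'^j) g_{kl}; with g_{kl} = δ_{kl} this is Σ_k (∂x^k/∂x'^i)(∂x^k/∂x'^j).
Jacobian: ∂x/∂u = cos(α), ∂x/∂v = -sin(α), ∂y/∂u = sin(α), ∂y/∂v = cos(α)
g'_{uu} = (cos(α))(cos(α)) + (sin(α))(sin(α)) = 1
g'_{uv} = (cos(α))(-sin(α)) + (sin(α))(cos(α)) = 0
g'_{vv} = (-sin(α))(-sin(α)) + (cos(α))(cos(α)) = 1
g'_{ij} = diag(1, 1)
The Euclidean metric is invariant under rotations.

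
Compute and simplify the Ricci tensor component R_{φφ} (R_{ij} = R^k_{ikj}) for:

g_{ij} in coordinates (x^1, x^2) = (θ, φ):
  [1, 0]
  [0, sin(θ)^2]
Non-zero Christoffel symbols (Γ^k_{ij} = Γ^k_{ji}):
Γ^θ_{φ φ} = -sin(2*θ)/2
Γ^φ_{θ φ} = 1/tan(θ)
R^θ_{φ θ φ} = ∂_θ Γ^θ_{φ φ} - ∂_φ Γ^θ_{φ θ} + Γ^θ_{θ m} Γ^m_{φ φ} - Γ^θ_{φ m} Γ^m_{φ θ}
  = (-cos(2*θ)) - (0) + (0) - (-cos(θ)^2) = sin(θ)^2
R^φ_{φ φ φ} = 0 (a repeated index in an antisymmetric pair)
R_{φφ} = R^θ_{φ θ φ} + R^φ_{φ φ φ} = (sin(θ)^2) + (0) = sin(θ)^2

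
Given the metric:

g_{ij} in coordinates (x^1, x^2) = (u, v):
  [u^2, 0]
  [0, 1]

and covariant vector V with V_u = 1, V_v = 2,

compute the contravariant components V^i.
Inverse metric (diagonal): g^{uu} = 1/u^2, g^{vv} = 1
V^i = g^{ij} V_j:
V^u = (1/u^2)(1) + (0)(2) = 1/u^2
V^v = (0)(1) + (1)(2) = 2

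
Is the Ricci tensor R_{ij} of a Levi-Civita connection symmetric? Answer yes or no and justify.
R_{ij} = R^k_{ikj}; the pair symmetry R_{kilj} = R_{ljki} gives R_{ij} = R_{ji}.
Yes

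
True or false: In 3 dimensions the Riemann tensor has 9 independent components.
n^2(n^2-1)/12 = 9·8/12 = 6 independent components for n = 3.
False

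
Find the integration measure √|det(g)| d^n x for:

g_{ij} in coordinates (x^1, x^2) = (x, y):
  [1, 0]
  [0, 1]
det(g) = 1
√|det(g)| = 1
Volume element: dV = 1 dx dy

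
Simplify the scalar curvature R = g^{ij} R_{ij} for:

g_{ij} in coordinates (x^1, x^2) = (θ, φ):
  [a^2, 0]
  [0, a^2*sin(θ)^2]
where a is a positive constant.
Non-zero Christoffel symbols (Γ^k_{ij} = Γ^k_{ji}):
Γ^θ_{φ φ} = -sin(2*θ)/2
Γ^φ_{θ φ} = 1/tan(θ)
Ricci tensor (R_{ij} = R^k_{ikj}): R_{θθ} = 1, R_{θφ} = 0, R_{φφ} = sin(θ)^2
Inverse metric: g^{θθ} = 1/a^2, g^{φφ} = 1/(a^2*sin(θ)^2)
R = g^{ij} R_{ij} = (1/a^2)(1) + (1/(a^2*sin(θ)^2))(sin(θ)^2) = 2/a^2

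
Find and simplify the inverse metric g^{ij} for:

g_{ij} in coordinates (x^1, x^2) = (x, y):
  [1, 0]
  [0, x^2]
The metric is diagonal, so g^{ij} is diagonal with entries 1/g_{ii}: diag(1, 1/(x^2)).
g^{ij}:
  [1, 0]
  [0, 1/x^2]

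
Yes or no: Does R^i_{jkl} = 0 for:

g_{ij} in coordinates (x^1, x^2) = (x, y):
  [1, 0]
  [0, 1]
All metric components are constant, so every Christoffel symbol vanishes and R^i_{jkl} = 0.
Yes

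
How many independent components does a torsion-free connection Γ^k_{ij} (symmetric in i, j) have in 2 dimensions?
Γ^k_{ij} has n choices for the upper index and n(n+1)/2 independent symmetric lower index pairs.
Total = 2 × 2×3/2 = 2 × 3 = 6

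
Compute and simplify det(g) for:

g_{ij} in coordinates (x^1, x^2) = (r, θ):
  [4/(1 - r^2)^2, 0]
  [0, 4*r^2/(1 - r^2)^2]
For a 2×2 metric: det(g) = g_{11}·g_{22} - g_{12}·g_{21}
= (4/(1 - r^2)^2)·(4*r^2/(1 - r^2)^2) - (0)·(0)
= 16*r^2/(1 - r^2)^4 - 0
det(g) = 16*r^2/(1 - r^2)^4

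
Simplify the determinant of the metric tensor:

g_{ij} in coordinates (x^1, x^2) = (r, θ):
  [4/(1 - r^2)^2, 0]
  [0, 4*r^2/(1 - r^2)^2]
For a 2×2 metric: det(g) = g_{11}·g_{22} - g_{12}·g_{21}
= (4/(1 - r^2)^2)·(4*r^2/(1 - r^2)^2) - (0)·(0)
= 16*r^2/(1 - r^2)^4 - 0
det(g) = 16*r^2/(1 - r^2)^4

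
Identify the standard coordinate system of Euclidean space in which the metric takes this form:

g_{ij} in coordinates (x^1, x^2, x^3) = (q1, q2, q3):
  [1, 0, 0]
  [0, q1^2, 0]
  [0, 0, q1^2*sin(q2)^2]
The line element ds^2 = dq1^2 + q1^2 dq2^2 + q1^2 sin(q2)^2 dq3^2 is dr^2 + r^2 dθ^2 + r^2 sin(θ)^2 dφ^2 with q1 = r, q2 = θ, q3 = φ.
spherical coordinates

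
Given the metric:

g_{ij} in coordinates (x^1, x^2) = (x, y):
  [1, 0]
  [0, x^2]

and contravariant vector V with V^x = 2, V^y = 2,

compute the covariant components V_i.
V_i = g_{ij} V^j:
V_x = (1)(2) + (0)(2) = 2
V_y = (0)(2) + (x^2)(2) = 2*x^2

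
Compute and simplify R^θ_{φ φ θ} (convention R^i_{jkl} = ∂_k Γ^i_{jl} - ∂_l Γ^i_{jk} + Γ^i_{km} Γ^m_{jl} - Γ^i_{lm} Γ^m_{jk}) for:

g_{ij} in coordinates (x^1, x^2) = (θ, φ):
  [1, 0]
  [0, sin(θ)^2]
Non-zero Christoffel symbols (Γ^k_{ij} = Γ^k_{ji}):
Γ^θ_{φ φ} = -sin(2*θ)/2
Γ^φ_{θ φ} = 1/tan(θ)
R^θ_{φ φ θ} = ∂_φ Γ^θ_{φ θ} - ∂_θ Γ^θ_{φ φ} + Γ^θ_{φ m} Γ^m_{φ θ} - Γ^θ_{θ m} Γ^m_{φ φ}
  = (0) - (-cos(2*θ)) + (-cos(θ)^2) - (0) = -sin(θ)^2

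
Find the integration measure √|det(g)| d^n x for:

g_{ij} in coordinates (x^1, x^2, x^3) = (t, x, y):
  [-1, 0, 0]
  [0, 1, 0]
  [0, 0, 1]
det(g) = -1
√|det(g)| = 1
Volume element: dV = 1 dt dx dy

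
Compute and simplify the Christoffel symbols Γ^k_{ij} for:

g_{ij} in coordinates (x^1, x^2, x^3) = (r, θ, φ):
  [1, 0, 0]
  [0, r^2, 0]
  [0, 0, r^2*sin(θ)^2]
Using Γ^k_{ij} = (1/2) g^{km} (∂_i g_{mj} + ∂_j g_{mi} - ∂_m g_{ij}); the metric is diagonal, so only the m = k term contributes.
Non-zero symbols (using the symmetry Γ^k_{ij} = Γ^k_{ji}):
Γ^r_{θ θ} = (1/2) g^{rr} (∂_θ g_{rθ} + ∂_θ g_{rθ} - ∂_r g_{θθ}) = (1/2)(1)((0) + (0) - (2*r)) = -r
Γ^r_{φ φ} = (1/2) g^{rr} (∂_φ g_{rφ} + ∂_φ g_{rφ} - ∂_r g_{φφ}) = (1/2)(1)((0) + (0) - (2*r*sin(θ)^2)) = -r*sin(θ)^2
Γ^θ_{r θ} = (1/2) g^{θθ} (∂_r g_{θθ} + ∂_θ g_{θr} - ∂_θ g_{rθ}) = (1/2)(1/r^2)((2*r) + (0) - (0)) = 1/r
Γ^θ_{φ φ} = (1/2) g^{θθ} (∂_φ g_{θφ} + ∂_φ g_{θφ} - ∂_θ g_{φφ}) = (1/2)(1/r^2)((0) + (0) - (r^2*sin(2*θ))) = -sin(2*θ)/2
Γ^φ_{r φ} = (1/2) g^{φφ} (∂_r g_{φφ} + ∂_φ g_{φr} - ∂_φ g_{rφ}) = (1/2)(1/(r^2*sin(θ)^2))((2*r*sin(θ)^2) + (0) - (0)) = 1/r
Γ^φ_{θ φ} = (1/2) g^{φφ} (∂_θ g_{φφ} + ∂_φ g_{φθ} - ∂_φ g_{θφ}) = (1/2)(1/(r^2*sin(θ)^2))((r^2*sin(2*θ)) + (0) - (0)) = 1/tan(θ)
All other Christoffel symbols are zero.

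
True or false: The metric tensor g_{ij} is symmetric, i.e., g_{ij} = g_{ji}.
By definition the metric is a symmetric bilinear form, g_{ij} = g_{ji}.
True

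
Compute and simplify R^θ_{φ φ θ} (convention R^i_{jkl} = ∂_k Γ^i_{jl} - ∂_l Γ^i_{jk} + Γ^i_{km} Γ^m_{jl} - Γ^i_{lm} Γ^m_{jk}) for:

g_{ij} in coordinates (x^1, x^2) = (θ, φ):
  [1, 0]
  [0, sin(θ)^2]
Non-zero Christoffel symbols (Γ^k_{ij} = Γ^k_{ji}):
Γ^θ_{φ φ} = -sin(2*θ)/2
Γ^φ_{θ φ} = 1/tan(θ)
R^θ_{φ φ θ} = ∂_φ Γ^θ_{φ θ} - ∂_θ Γ^θ_{φ φ} + Γ^θ_{φ m} Γ^m_{φ θ} - Γ^θ_{θ m} Γ^m_{φ φ}
  = (0) - (-cos(2*θ)) + (-cos(θ)^2) - (0) = -sin(θ)^2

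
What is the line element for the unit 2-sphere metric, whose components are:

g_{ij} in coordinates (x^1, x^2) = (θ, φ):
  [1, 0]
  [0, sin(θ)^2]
ds^2 = g_{ij} dx^i dx^j; only the non-zero components contribute.
ds^2 = dθ^2 + sin(θ)^2 dφ^2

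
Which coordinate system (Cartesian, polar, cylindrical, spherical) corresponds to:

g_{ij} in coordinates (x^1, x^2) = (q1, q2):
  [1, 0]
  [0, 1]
All components are constant and the metric is the identity, i.e. orthonormal rectilinear coordinates.
Cartesian (2D) coordinates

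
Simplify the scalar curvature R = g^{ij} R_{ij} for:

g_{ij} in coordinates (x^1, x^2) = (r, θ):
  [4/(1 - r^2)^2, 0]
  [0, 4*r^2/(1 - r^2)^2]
Non-zero Christoffel symbols (Γ^k_{ij} = Γ^k_{ji}):
Γ^r_{r r} = 2*r/(1 - r^2)
Γ^r_{θ θ} = (r^3 + r)/(r^2 - 1)
Γ^θ_{r θ} = (-r^2 - 1)/(r^3 - r)
Ricci tensor (R_{ij} = R^k_{ikj}): R_{rr} = -4/(r^2 - 1)^2, R_{rθ} = 0, R_{θθ} = -4*r^2/(r^2 - 1)^2
Inverse metric: g^{rr} = (1 - r^2)^2/4, g^{θθ} = (1 - r^2)^2/(4*r^2)
R = g^{ij} R_{ij} = ((1 - r^2)^2/4)(-4/(r^2 - 1)^2) + ((1 - r^2)^2/(4*r^2))(-4*r^2/(r^2 - 1)^2) = -2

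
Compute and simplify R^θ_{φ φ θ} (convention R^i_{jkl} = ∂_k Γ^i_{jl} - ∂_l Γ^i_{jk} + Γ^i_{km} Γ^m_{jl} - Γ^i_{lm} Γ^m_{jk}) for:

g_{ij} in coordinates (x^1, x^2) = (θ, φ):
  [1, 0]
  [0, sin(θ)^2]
Non-zero Christoffel symbols (Γ^k_{ij} = Γ^k_{ji}):
Γ^θ_{φ φ} = -sin(2*θ)/2
Γ^φ_{θ φ} = 1/tan(θ)
R^θ_{φ φ θ} = ∂_φ Γ^θ_{φ θ} - ∂_θ Γ^θ_{φ φ} + Γ^θ_{φ m} Γ^m_{φ θ} - Γ^θ_{θ m} Γ^m_{φ φ}
  = (0) - (-cos(2*θ)) + (-cos(θ)^2) - (0) = -sin(θ)^2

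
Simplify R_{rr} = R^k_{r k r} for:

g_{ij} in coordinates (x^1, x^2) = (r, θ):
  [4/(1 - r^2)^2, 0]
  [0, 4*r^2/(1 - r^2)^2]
Non-zero Christoffel symbols (Γ^k_{ij} = Γ^k_{ji}):
Γ^r_{r r} = 2*r/(1 - r^2)
Γ^r_{θ θ} = (r^3 + r)/(r^2 - 1)
Γ^θ_{r θ} = (-r^2 - 1)/(r^3 - r)
R^r_{r r r} = 0 (a repeated index in an antisymmetric pair)
R^θ_{r θ r} = ∂_θ Γ^θ_{r r} - ∂_r Γ^θ_{r θ} + Γ^θ_{θ m} Γ^m_{r r} - Γ^θ_{r m} Γ^m_{r θ}
  = (0) - ((r^4 + 4*r^2 - 1)/(r^3 - r)^2) + (2*(r^2 + 1)/(r^2 - 1)^2) - ((r^2 + 1)^2/(r^3 - r)^2) = -4/(r^2 - 1)^2
R_{rr} = R^r_{r r r} + R^θ_{r θ r} = (0) + (-4/(r^2 - 1)^2) = -4/(r^2 - 1)^2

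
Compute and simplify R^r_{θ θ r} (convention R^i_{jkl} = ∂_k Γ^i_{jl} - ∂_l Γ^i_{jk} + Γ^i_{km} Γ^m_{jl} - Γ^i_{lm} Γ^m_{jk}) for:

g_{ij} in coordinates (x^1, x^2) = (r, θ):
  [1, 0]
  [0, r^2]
Non-zero Christoffel symbols (Γ^k_{ij} = Γ^k_{ji}):
Γ^r_{θ θ} = -r
Γ^θ_{r θ} = 1/r
R^r_{θ θ r} = ∂_θ Γ^r_{θ r} - ∂_r Γ^r_{θ θ} + Γ^r_{θ m} Γ^m_{θ r} - Γ^r_{r m} Γ^m_{θ θ}
  = (0) - (-1) + (-1) - (0) = 0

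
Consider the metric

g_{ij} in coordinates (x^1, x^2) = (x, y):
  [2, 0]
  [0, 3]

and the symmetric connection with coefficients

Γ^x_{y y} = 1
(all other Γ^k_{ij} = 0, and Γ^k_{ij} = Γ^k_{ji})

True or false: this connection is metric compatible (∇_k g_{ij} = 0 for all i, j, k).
Using ∇_k g_{ij} = ∂_k g_{ij} - Γ^m_{ki} g_{mj} - Γ^m_{kj} g_{im}:
∇_y g_{xy} = (0) - (0) - (2) = -2 ≠ 0
So the connection is not metric compatible (it is not the Levi-Civita connection).
False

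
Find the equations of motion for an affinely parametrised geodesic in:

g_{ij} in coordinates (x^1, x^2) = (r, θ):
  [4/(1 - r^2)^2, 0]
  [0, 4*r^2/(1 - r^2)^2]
Geodesic equation: d^2x^k/dλ^2 + Γ^k_{ij} (dx^i/dλ)(dx^j/dλ) = 0.
Non-zero Christoffel symbols:
Γ^r_{r r} = 2*r/(1 - r^2)
Γ^r_{θ θ} = (r^3 + r)/(r^2 - 1)
Γ^θ_{r θ} = (-r^2 - 1)/(r^3 - r)
Substituting (the symmetric pair Γ^k_{ij}, Γ^k_{ji} combines into a factor 2):
d^2r/dλ^2 + (2*r/(1 - r^2)) (dr/dλ)^2 + ((r^3 + r)/(r^2 - 1)) (dθ/dλ)^2 = 0
d^2θ/dλ^2 + ((-2*r^2 - 2)/(r^3 - r)) (dr/dλ)(dθ/dλ) = 0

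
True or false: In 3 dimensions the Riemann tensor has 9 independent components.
n^2(n^2-1)/12 = 9·8/12 = 6 independent components for n = 3.
False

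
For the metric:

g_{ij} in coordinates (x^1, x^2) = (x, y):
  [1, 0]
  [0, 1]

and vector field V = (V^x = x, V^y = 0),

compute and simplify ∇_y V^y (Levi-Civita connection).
All Christoffel symbols are zero.
∇_y V^y = ∂_y V^y + Γ^y_{y j} V^j
  = (0) + (0)(x) + (0)(0)
  = 0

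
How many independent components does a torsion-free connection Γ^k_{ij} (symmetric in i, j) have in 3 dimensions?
Γ^k_{ij} has n choices for the upper index and n(n+1)/2 independent symmetric lower index pairs.
Total = 3 × 3×4/2 = 3 × 6 = 18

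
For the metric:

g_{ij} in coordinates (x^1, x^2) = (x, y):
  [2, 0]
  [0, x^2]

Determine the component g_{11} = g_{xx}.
With x^1 = x, x^2 = y, g_{11} = g_{xx} is the row-1, column-1 entry of the matrix.
g_{11} = 2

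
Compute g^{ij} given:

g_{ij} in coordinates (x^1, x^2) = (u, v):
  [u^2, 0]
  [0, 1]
The metric is diagonal, so g^{ij} is diagonal with entries 1/g_{ii}: diag(1/(u^2), 1).
g^{ij}:
  [1/u^2, 0]
  [0, 1]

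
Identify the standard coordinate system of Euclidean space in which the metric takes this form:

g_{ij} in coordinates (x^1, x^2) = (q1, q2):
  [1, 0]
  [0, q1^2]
The line element ds^2 = dq1^2 + q1^2 dq2^2 is dr^2 + r^2 dθ^2 with q1 = r, q2 = θ.
polar coordinates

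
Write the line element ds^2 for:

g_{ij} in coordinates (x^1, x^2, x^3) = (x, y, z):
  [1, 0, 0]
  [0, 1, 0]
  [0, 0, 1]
ds^2 = g_{ij} dx^i dx^j; only the non-zero components contribute.
ds^2 = dx^2 + dy^2 + dz^2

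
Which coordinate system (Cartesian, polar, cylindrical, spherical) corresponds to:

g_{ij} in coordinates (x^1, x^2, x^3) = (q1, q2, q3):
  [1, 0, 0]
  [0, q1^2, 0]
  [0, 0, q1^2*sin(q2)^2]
The line element ds^2 = dq1^2 + q1^2 dq2^2 + q1^2 sin(q2)^2 dq3^2 is dr^2 + r^2 dθ^2 + r^2 sin(θ)^2 dφ^2 with q1 = r, q2 = θ, q3 = φ.
spherical coordinates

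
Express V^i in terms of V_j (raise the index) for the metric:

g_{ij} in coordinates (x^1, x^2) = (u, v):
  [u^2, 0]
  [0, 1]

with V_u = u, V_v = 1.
Inverse metric (diagonal): g^{uu} = 1/u^2, g^{vv} = 1
V^i = g^{ij} V_j:
V^u = (1/u^2)(u) + (0)(1) = 1/u
V^v = (0)(u) + (1)(1) = 1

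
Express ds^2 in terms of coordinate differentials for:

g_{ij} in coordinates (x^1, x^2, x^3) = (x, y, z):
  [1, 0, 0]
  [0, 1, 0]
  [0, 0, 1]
ds^2 = g_{ij} dx^i dx^j; only the non-zero components contribute.
ds^2 = dx^2 + dy^2 + dz^2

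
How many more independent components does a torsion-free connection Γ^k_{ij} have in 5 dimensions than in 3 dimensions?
Independent components in n dimensions: n × n(n+1)/2 = n^2(n+1)/2.
5D: 5 × 15 = 75
3D: 3 × 6 = 18
Difference = 75 - 18 = 57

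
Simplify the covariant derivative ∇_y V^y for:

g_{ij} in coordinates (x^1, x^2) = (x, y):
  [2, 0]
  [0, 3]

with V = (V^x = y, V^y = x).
All Christoffel symbols are zero.
∇_y V^y = ∂_y V^y + Γ^y_{y j} V^j
  = (0) + (0)(y) + (0)(x)
  = 0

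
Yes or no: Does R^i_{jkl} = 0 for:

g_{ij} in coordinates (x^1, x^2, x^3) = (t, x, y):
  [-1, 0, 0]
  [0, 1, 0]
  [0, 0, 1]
All metric components are constant, so every Christoffel symbol vanishes and R^i_{jkl} = 0.
Yes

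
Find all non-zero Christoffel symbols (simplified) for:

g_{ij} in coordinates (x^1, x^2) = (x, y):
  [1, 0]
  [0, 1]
Using Γ^k_{ij} = (1/2) g^{km} (∂_i g_{mj} + ∂_j g_{mi} - ∂_m g_{ij}); the metric is diagonal, so only the m = k term contributes.
Every metric component is constant, so all ∂_m g_{ij} = 0 and every Christoffel symbol vanishes.
All Christoffel symbols are zero.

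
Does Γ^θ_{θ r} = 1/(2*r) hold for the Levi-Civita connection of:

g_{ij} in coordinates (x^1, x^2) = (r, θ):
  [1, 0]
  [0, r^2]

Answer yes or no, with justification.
Γ^θ_{θ r} = (1/2) g^{θθ} (∂_θ g_{θr} + ∂_r g_{θθ} - ∂_θ g_{θr}) = (1/2)(1/r^2)((0) + (2*r) - (0)) = 1/r
This differs from the proposed value 1/(2*r).
No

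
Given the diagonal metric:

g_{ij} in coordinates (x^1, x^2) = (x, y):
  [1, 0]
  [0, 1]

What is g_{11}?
With x^1 = x, x^2 = y, g_{11} = g_{xx} is the row-1, column-1 entry of the matrix.
g_{11} = 1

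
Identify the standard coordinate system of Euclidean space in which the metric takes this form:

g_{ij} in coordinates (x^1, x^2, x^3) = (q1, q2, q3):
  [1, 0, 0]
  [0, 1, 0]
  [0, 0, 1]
All components are constant and the metric is the identity, i.e. orthonormal rectilinear coordinates.
Cartesian (3D) coordinates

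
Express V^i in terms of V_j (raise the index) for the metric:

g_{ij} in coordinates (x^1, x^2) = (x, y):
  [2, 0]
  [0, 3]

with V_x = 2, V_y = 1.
Inverse metric (diagonal): g^{xx} = 1/2, g^{yy} = 1/3
V^i = g^{ij} V_j:
V^x = (1/2)(2) + (0)(1) = 1
V^y = (0)(2) + (1/3)(1) = 1/3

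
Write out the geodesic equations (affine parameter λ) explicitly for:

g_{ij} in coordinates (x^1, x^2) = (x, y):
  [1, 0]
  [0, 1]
Geodesic equation: d^2x^k/dλ^2 + Γ^k_{ij} (dx^i/dλ)(dx^j/dλ) = 0.
All Christoffel symbols vanish, so the geodesics are straight lines:
d^2x/dλ^2 = 0
d^2y/dλ^2 = 0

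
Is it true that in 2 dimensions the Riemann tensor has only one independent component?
The number of independent components is n^2(n^2-1)/12 = 4·3/12 = 1 for n = 2 (e.g. R_{1212}).
Yes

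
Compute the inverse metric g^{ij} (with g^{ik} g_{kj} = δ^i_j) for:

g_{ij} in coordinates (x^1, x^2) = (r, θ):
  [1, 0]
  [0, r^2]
The metric is diagonal, so g^{ij} is diagonal with entries 1/g_{ii}: diag(1, 1/(r^2)).
g^{ij}:
  [1, 0]
  [0, 1/r^2]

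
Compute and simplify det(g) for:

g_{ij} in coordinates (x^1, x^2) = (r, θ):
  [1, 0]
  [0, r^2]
For a 2×2 metric: det(g) = g_{11}·g_{22} - g_{12}·g_{21}
= (1)·(r^2) - (0)·(0)
= r^2 - 0
det(g) = r^2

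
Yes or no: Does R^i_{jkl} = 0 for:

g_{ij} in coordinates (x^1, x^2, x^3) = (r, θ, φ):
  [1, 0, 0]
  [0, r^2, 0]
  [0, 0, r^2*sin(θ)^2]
Non-zero Christoffel symbols:
Γ^r_{θ θ} = -r
Γ^r_{φ φ} = -r*sin(θ)^2
Γ^θ_{r θ} = 1/r
Γ^θ_{φ φ} = -sin(2*θ)/2
Γ^φ_{r φ} = 1/r
Γ^φ_{θ φ} = 1/tan(θ)
Ricci tensor: R_{rr} = 0, R_{rθ} = 0, R_{rφ} = 0, R_{θθ} = 0, R_{θφ} = 0, R_{φφ} = 0
All R_{ij} vanish; in 3 dimensions the Riemann tensor is fully determined by the Ricci tensor, so R^i_{jkl} = 0: the metric is flat (curvilinear coordinates on flat space).
Yes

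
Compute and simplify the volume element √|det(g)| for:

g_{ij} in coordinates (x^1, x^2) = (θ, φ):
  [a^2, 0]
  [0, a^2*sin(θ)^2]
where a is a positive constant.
det(g) = a^4*sin(θ)^2
√|det(g)| = a^2*sin(θ) (taking 0 < θ < π so that |sin(θ)| = sin(θ))
Volume element: dV = a^2*sin(θ) dθ dφ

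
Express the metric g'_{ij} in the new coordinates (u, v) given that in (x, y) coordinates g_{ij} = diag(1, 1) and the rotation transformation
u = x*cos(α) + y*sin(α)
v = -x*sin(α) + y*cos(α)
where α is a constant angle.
Invert the transformation: x = u*cos(α) - v*sin(α), y = u*sin(α) + v*cos(α)
g'_{ij} = (∂x^k/∂x'^i)(∂x^l/∂x'^j) g_{kl}; with g_{kl} = δ_{kl} this is Σ_k (∂x^k/∂x'^i)(∂x^k/∂x'^j).
Jacobian: ∂x/∂u = cos(α), ∂x/∂v = -sin(α), ∂y/∂u = sin(α), ∂y/∂v = cos(α)
g'_{uu} = (cos(α))(cos(α)) + (sin(α))(sin(α)) = 1
g'_{uv} = (cos(α))(-sin(α)) + (sin(α))(cos(α)) = 0
g'_{vv} = (-sin(α))(-sin(α)) + (cos(α))(cos(α)) = 1
g'_{ij} = diag(1, 1)
The Euclidean metric is invariant under rotations.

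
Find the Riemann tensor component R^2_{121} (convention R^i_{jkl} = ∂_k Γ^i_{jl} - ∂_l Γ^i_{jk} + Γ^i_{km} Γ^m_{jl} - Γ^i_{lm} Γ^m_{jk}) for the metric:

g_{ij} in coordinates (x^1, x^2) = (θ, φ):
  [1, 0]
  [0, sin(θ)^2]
Non-zero Christoffel symbols (Γ^k_{ij} = Γ^k_{ji}):
Γ^θ_{φ φ} = -sin(2*θ)/2
Γ^φ_{θ φ} = 1/tan(θ)
R^φ_{θ φ θ} = ∂_φ Γ^φ_{θ θ} - ∂_θ Γ^φ_{θ φ} + Γ^φ_{φ m} Γ^m_{θ θ} - Γ^φ_{θ m} Γ^m_{θ φ}
  = (0) - (-1/sin(θ)^2) + (0) - (1/tan(θ)^2) = 1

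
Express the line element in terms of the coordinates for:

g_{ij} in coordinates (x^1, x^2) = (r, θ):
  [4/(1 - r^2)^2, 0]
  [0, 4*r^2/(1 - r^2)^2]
ds^2 = g_{ij} dx^i dx^j; only the non-zero components contribute.
ds^2 = (4/(1 - r^2)^2) dr^2 + (4*r^2/(1 - r^2)^2) dθ^2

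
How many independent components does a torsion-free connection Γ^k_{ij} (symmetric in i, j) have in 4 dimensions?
Γ^k_{ij} has n choices for the upper index and n(n+1)/2 independent symmetric lower index pairs.
Total = 4 × 4×5/2 = 4 × 10 = 40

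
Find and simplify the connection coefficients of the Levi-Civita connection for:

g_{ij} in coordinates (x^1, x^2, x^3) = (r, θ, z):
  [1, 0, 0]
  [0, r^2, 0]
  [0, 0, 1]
Using Γ^k_{ij} = (1/2) g^{km} (∂_i g_{mj} + ∂_j g_{mi} - ∂_m g_{ij}); the metric is diagonal, so only the m = k term contributes.
Non-zero symbols (using the symmetry Γ^k_{ij} = Γ^k_{ji}):
Γ^r_{θ θ} = (1/2) g^{rr} (∂_θ g_{rθ} + ∂_θ g_{rθ} - ∂_r g_{θθ}) = (1/2)(1)((0) + (0) - (2*r)) = -r
Γ^θ_{r θ} = (1/2) g^{θθ} (∂_r g_{θθ} + ∂_θ g_{θr} - ∂_θ g_{rθ}) = (1/2)(1/r^2)((2*r) + (0) - (0)) = 1/r
All other Christoffel symbols are zero.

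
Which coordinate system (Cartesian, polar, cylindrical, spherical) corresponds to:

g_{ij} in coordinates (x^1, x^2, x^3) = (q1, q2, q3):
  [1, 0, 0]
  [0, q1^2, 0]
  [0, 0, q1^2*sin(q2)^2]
The line element ds^2 = dq1^2 + q1^2 dq2^2 + q1^2 sin(q2)^2 dq3^2 is dr^2 + r^2 dθ^2 + r^2 sin(θ)^2 dφ^2 with q1 = r, q2 = θ, q3 = φ.
spherical coordinates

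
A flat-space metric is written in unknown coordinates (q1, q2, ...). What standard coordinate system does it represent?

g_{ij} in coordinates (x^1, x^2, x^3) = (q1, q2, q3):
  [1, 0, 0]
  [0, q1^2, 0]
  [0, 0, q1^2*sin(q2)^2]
The line element ds^2 = dq1^2 + q1^2 dq2^2 + q1^2 sin(q2)^2 dq3^2 is dr^2 + r^2 dθ^2 + r^2 sin(θ)^2 dφ^2 with q1 = r, q2 = θ, q3 = φ.
spherical coordinates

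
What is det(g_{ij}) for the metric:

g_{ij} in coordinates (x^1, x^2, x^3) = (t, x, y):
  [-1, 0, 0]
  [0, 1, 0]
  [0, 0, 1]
Diagonal metric: det(g) = g_{11}·g_{22}·g_{33}
= (-1)·(1)·(1)
det(g) = -1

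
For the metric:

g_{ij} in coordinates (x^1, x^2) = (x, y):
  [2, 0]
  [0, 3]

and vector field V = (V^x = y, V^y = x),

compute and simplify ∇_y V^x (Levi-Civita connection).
All Christoffel symbols are zero.
∇_y V^x = ∂_y V^x + Γ^x_{y j} V^j
  = (1) + (0)(y) + (0)(x)
  = 1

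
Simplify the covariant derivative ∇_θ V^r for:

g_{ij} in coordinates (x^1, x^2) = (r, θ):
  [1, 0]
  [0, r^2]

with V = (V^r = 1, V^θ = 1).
Non-zero Christoffel symbols:
Γ^r_{θ θ} = -r
Γ^θ_{r θ} = 1/r
∇_θ V^r = ∂_θ V^r + Γ^r_{θ j} V^j
  = (0) + (0)(1) + (-r)(1)
  = -r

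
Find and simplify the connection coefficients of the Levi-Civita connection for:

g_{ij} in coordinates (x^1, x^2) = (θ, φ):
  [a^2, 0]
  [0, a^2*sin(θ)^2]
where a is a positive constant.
Using Γ^k_{ij} = (1/2) g^{km} (∂_i g_{mj} + ∂_j g_{mi} - ∂_m g_{ij}); the metric is diagonal, so only the m = k term contributes.
Non-zero symbols (using the symmetry Γ^k_{ij} = Γ^k_{ji}):
Γ^θ_{φ φ} = (1/2) g^{θθ} (∂_φ g_{θφ} + ∂_φ g_{θφ} - ∂_θ g_{φφ}) = (1/2)(1/a^2)((0) + (0) - (a^2*sin(2*θ))) = -sin(2*θ)/2
Γ^φ_{θ φ} = (1/2) g^{φφ} (∂_θ g_{φφ} + ∂_φ g_{φθ} - ∂_φ g_{θφ}) = (1/2)(1/(a^2*sin(θ)^2))((a^2*sin(2*θ)) + (0) - (0)) = 1/tan(θ)
All other Christoffel symbols are zero.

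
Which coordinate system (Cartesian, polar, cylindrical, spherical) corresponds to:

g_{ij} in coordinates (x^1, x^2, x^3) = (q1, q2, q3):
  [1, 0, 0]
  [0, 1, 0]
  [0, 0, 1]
All components are constant and the metric is the identity, i.e. orthonormal rectilinear coordinates.
Cartesian (3D) coordinates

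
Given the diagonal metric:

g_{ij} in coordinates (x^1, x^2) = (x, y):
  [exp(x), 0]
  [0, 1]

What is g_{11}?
With x^1 = x, x^2 = y, g_{11} = g_{xx} is the row-1, column-1 entry of the matrix.
g_{11} = exp(x)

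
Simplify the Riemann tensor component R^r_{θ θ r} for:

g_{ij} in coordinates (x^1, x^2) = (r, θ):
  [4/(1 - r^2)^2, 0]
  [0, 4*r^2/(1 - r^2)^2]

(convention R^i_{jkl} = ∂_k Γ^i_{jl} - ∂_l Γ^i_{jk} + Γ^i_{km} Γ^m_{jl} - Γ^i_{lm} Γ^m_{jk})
Non-zero Christoffel symbols (Γ^k_{ij} = Γ^k_{ji}):
Γ^r_{r r} = 2*r/(1 - r^2)
Γ^r_{θ θ} = (r^3 + r)/(r^2 - 1)
Γ^θ_{r θ} = (-r^2 - 1)/(r^3 - r)
R^r_{θ θ r} = ∂_θ Γ^r_{θ r} - ∂_r Γ^r_{θ θ} + Γ^r_{θ m} Γ^m_{θ r} - Γ^r_{r m} Γ^m_{θ θ}
  = (0) - ((r^4 - 4*r^2 - 1)/(r^2 - 1)^2) + (-(r^2 + 1)^2/(r^2 - 1)^2) - (-2*r^2*(r^2 + 1)/(r^2 - 1)^2) = 4*r^2/(r^2 - 1)^2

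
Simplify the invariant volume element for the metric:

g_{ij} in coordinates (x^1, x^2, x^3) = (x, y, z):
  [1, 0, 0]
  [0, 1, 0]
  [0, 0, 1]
det(g) = 1
√|det(g)| = 1
Volume element: dV = 1 dx dy dz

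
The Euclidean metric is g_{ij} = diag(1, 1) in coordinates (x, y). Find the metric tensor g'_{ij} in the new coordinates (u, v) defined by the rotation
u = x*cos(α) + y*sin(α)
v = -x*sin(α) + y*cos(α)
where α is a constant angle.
Invert the transformation: x = u*cos(α) - v*sin(α), y = u*sin(α) + v*cos(α)
g'_{ij} = (∂x^k/∂x'^i)(∂x^l/∂x'^j) g_{kl}; with g_{kl} = δ_{kl} this is Σ_k (∂x^k/∂x'^i)(∂x^k/∂x'^j).
Jacobian: ∂x/∂u = cos(α), ∂x/∂v = -sin(α), ∂y/∂u = sin(α), ∂y/∂v = cos(α)
g'_{uu} = (cos(α))(cos(α)) + (sin(α))(sin(α)) = 1
g'_{uv} = (cos(α))(-sin(α)) + (sin(α))(cos(α)) = 0
g'_{vv} = (-sin(α))(-sin(α)) + (cos(α))(cos(α)) = 1
g'_{ij} = diag(1, 1)
The Euclidean metric is invariant under rotations.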